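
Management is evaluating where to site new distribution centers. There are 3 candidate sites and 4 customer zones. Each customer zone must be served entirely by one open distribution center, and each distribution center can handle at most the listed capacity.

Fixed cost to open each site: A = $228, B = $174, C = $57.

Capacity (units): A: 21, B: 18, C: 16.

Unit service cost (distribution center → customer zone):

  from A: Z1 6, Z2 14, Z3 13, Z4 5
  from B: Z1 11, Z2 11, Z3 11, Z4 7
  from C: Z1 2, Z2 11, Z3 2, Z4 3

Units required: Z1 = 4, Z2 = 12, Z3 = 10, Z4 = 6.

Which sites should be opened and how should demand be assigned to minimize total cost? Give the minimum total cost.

Open {B, C}: Z1→C 2·4=8, Z2→B 11·12=132, Z3→C 2·10=20, Z4→B 7·6=42.
Loads: B carries 18/18, C carries 14/16. Service 202; fixed 231; total 433.
Next best feasible plan costs 445.

Minimum total cost: 433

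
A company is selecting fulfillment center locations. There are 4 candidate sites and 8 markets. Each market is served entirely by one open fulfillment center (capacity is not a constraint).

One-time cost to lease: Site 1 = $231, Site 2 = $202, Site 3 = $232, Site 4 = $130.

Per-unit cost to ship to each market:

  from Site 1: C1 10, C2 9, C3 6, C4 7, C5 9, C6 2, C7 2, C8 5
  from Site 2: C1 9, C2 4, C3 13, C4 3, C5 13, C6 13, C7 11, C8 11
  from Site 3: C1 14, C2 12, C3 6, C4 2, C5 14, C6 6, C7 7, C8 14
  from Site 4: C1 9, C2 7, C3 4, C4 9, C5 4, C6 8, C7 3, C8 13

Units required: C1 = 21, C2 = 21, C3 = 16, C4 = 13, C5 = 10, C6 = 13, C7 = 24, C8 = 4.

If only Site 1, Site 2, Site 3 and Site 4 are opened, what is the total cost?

Each market is assigned to its cheapest site among the open ones.
{Site 1, Site 2, Site 3, Site 4}: C1→Site 2 9·21=189, C2→Site 2 4·21=84, C3→Site 4 4·16=64, C4→Site 3 2·13=26, C5→Site 4 4·10=40, C6→Site 1 2·13=26, C7→Site 1 2·24=48, C8→Site 1 5·4=20. Service 497; fixed 795; total 1292.

Total cost: 1292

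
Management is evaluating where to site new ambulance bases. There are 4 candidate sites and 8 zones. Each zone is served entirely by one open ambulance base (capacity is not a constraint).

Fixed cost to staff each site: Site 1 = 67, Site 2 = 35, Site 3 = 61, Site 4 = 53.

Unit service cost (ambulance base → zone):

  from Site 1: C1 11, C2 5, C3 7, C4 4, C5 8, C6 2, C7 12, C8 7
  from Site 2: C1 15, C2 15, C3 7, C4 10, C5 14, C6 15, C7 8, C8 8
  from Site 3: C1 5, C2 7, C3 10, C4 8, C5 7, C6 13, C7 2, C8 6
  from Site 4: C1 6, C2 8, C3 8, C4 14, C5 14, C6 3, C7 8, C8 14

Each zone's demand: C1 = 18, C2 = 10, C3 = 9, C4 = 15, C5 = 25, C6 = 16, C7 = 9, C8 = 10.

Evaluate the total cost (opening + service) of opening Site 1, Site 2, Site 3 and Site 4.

Each zone is assigned to its cheapest site among the open ones.
{Site 1, Site 2, Site 3, Site 4}: C1→Site 3 5·18=90, C2→Site 1 5·10=50, C3→Site 1 7·9=63, C4→Site 1 4·15=60, C5→Site 3 7·25=175, C6→Site 1 2·16=32, C7→Site 3 2·9=18, C8→Site 3 6·10=60. Service 548; fixed 216; total 764.

Total cost: 764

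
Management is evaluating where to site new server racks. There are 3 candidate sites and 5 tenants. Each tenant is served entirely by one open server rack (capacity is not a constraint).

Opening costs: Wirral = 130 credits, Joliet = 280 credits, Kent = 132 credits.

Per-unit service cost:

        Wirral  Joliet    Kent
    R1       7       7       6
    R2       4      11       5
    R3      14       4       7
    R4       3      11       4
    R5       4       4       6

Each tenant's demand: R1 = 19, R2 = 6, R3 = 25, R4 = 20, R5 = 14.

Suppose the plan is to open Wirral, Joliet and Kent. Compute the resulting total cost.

Total cost: 896

Each tenant is assigned to its cheapest site among the open ones.
{Wirral, Joliet, Kent}: R1→Kent 6·19=114, R2→Wirral 4·6=24, R3→Joliet 4·25=100, R4→Wirral 3·20=60, R5→Wirral 4·14=56. Service 354; fixed 542; total 896.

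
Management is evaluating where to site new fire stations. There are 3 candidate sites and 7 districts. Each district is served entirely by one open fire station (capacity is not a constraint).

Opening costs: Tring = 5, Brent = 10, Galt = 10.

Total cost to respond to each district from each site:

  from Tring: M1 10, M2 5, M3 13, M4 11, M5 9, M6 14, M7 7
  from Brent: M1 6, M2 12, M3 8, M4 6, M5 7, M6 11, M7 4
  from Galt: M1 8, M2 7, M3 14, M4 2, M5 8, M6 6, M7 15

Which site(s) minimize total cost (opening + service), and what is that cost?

Open Brent and Galt; minimum total cost 60.

For any fixed open set, each district goes to its cheapest open site; total = fixed + service.
{Brent, Galt}: M1→Brent 6, M2→Galt 7, M3→Brent 8, M4→Galt 2, M5→Brent 7, M6→Galt 6, M7→Brent 4. Service 40; fixed 20; total 60.
{Tring, Brent}: service 47 + fixed 15 = 62
{Tring, Brent, Galt}: service 38 + fixed 25 = 63
{Tring}: service 69 + fixed 5 = 74
(All 7 nonempty subsets were checked; Brent and Galt is lowest.)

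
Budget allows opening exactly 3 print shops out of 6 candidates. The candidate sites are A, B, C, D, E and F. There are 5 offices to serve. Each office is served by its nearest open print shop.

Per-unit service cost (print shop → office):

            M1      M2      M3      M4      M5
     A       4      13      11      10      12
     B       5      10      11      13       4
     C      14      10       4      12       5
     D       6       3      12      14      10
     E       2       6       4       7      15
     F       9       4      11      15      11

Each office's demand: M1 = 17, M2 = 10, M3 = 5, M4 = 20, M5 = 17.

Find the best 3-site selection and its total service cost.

Choose B, D and E; total service cost 292.

With exactly 3 open, each office uses its cheapest among the chosen.
{B, D, E}: M1→E 2·17=34, M2→D 3·10=30, M3→E 4·5=20, M4→E 7·20=140, M5→B 4·17=68. Service cost 292.
{B, E, F}: service cost 302
{C, D, E}: service cost 309
Among all 20 size-3 choices, {B, D, E} is lowest.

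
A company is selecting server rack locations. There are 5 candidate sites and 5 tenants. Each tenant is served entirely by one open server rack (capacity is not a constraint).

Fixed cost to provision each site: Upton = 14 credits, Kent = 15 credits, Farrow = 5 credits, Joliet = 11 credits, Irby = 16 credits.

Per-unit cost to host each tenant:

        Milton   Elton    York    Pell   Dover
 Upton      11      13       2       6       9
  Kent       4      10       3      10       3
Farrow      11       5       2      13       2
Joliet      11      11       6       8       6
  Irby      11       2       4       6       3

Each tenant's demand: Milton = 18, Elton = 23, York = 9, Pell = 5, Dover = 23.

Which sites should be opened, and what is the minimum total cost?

For any fixed open set, each tenant goes to its cheapest open site; total = fixed + service.
{Kent, Farrow, Irby}: Milton→Kent 4·18=72, Elton→Irby 2·23=46, York→Farrow 2·9=18, Pell→Irby 6·5=30, Dover→Farrow 2·23=46. Service 212; fixed 36; total 248.
{Kent, Farrow, Joliet, Irby}: service 212 + fixed 47 = 259
{Upton, Kent, Farrow, Irby}: service 212 + fixed 50 = 262
{Upton, Kent, Farrow, Joliet, Irby}: service 212 + fixed 61 = 273
No other subset beats 248.

Open Kent, Farrow and Irby; minimum total cost 248.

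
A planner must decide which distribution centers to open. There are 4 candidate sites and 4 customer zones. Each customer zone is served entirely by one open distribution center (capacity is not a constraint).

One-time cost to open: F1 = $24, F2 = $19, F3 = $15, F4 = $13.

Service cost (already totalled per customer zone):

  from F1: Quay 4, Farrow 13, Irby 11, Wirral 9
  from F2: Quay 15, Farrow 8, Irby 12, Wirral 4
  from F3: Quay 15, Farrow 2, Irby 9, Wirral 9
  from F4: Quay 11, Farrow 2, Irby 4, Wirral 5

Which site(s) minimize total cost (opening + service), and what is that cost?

Open F4 only; minimum total cost 35.

For any fixed open set, each customer zone goes to its cheapest open site; total = fixed + service.
{F4}: Quay→F4 11, Farrow→F4 2, Irby→F4 4, Wirral→F4 5. Service 22; fixed 13; total 35.
{F3}: service 35 + fixed 15 = 50
{F3, F4}: service 22 + fixed 28 = 50
{F1, F2, F3, F4}: Quay→F1 4, Farrow→F3 2, Irby→F4 4, Wirral→F2 4. Service 14; fixed 71; total 85.
No other subset beats 35.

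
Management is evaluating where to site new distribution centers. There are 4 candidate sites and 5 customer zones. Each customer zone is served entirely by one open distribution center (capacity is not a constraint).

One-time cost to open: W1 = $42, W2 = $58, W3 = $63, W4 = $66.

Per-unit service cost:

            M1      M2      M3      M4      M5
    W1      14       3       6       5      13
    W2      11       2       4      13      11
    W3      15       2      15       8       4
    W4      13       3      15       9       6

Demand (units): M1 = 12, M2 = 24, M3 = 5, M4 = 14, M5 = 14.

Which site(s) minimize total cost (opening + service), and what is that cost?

Open W1 and W3; minimum total cost 477.

For any fixed open set, each customer zone goes to its cheapest open site; total = fixed + service.
{W1, W3}: M1→W1 14·12=168, M2→W3 2·24=48, M3→W1 6·5=30, M4→W1 5·14=70, M5→W3 4·14=56. Service 372; fixed 105; total 477.
{W1, W2, W3}: M1→W2 11·12=132, M2→W2 2·24=48, M3→W2 4·5=20, M4→W1 5·14=70, M5→W3 4·14=56. Service 326; fixed 163; total 489.
{W2, W3}: service 368 + fixed 121 = 489
{W1, W2, W3, W4}: service 326 + fixed 229 = 555
No other subset beats 477.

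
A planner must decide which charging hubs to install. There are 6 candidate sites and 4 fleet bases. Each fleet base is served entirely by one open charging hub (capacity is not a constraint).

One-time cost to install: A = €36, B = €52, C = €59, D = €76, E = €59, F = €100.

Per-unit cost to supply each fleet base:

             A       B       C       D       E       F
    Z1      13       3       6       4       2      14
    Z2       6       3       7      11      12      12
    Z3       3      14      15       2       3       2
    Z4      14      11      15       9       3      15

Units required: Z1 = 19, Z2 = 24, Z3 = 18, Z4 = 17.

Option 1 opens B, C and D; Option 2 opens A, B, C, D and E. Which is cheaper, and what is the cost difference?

Option 2 is cheaper by 26.

Option 1: {B, C, D}: Z1→B 3·19=57, Z2→B 3·24=72, Z3→D 2·18=36, Z4→D 9·17=153. Service 318; fixed 187; total 505.
Option 2: {A, B, C, D, E}: Z1→E 2·19=38, Z2→B 3·24=72, Z3→D 2·18=36, Z4→E 3·17=51. Service 197; fixed 282; total 479.
Difference: |505 − 479| = 26.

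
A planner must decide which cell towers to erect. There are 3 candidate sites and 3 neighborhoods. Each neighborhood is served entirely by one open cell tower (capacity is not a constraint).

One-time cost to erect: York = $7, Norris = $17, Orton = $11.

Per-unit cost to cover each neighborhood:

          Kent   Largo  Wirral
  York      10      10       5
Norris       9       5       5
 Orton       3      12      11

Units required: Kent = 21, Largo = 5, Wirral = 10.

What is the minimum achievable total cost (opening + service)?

For any fixed open set, each neighborhood goes to its cheapest open site; total = fixed + service.
{Norris, Orton}: Kent→Orton 3·21=63, Largo→Norris 5·5=25, Wirral→Norris 5·10=50. Service 138; fixed 28; total 166.
{York, Norris, Orton}: Kent→Orton 3·21=63, Largo→Norris 5·5=25, Wirral→York 5·10=50. Service 138; fixed 35; total 173.
{York, Orton}: Kent→Orton 3·21=63, Largo→York 10·5=50, Wirral→York 5·10=50. Service 163; fixed 18; total 181.
{York}: service 310 + fixed 7 = 317
(All 7 nonempty subsets were checked; Norris and Orton is lowest.)

Minimum total cost: 166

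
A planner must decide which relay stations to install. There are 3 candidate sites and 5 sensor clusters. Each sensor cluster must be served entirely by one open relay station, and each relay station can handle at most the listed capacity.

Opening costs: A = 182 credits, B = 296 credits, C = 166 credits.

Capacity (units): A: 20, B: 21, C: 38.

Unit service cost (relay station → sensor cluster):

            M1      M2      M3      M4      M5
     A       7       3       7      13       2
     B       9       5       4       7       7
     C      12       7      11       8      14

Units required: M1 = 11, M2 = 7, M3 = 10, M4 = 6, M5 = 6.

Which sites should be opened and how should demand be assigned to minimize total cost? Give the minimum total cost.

Open {A, C}: M1→A 7·11=77, M2→C 7·7=49, M3→C 11·10=110, M4→C 8·6=48, M5→A 2·6=12.
Loads: A carries 17/20, C carries 23/38. Service 296; fixed 348; total 644.
Next best feasible plan costs 659.

Minimum total cost: 644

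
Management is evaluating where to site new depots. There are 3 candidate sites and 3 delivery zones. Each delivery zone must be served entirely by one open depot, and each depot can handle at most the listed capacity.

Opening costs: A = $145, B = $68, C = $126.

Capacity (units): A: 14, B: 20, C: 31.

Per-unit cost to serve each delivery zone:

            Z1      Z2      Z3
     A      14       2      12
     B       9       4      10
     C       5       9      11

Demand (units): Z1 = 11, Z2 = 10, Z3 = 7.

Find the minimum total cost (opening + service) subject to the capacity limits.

Minimum total cost: 348

Open {C}: Z1→C 5·11=55, Z2→C 9·10=90, Z3→C 11·7=77.
Loads: C carries 28/31. Service 222; fixed 126; total 348.
Next best feasible plan costs 359.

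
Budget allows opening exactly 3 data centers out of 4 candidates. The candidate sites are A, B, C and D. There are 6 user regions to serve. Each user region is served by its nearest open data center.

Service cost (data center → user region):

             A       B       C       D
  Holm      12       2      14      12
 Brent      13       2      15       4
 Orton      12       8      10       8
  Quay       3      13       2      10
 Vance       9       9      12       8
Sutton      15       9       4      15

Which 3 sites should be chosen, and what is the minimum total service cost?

Choose B, C and D; total service cost 26.

With exactly 3 open, each user region uses its cheapest among the chosen.
{B, C, D}: Holm→B 2, Brent→B 2, Orton→B 8, Quay→C 2, Vance→D 8, Sutton→C 4. Service cost 26.
{A, B, C}: service cost 27
{A, B, D}: service cost 32
Among all 4 size-3 choices, {B, C, D} is lowest.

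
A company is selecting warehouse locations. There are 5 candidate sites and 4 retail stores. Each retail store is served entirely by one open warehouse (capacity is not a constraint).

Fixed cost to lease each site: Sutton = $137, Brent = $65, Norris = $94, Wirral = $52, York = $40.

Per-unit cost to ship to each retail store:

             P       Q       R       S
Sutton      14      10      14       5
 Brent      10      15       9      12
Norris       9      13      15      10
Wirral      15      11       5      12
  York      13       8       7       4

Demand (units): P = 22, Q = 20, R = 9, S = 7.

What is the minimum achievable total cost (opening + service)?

Minimum total cost: 576

For any fixed open set, each retail store goes to its cheapest open site; total = fixed + service.
{Brent, York}: P→Brent 10·22=220, Q→York 8·20=160, R→York 7·9=63, S→York 4·7=28. Service 471; fixed 105; total 576.
{York}: P→York 13·22=286, Q→York 8·20=160, R→York 7·9=63, S→York 4·7=28. Service 537; fixed 40; total 577.
{Norris, York}: service 449 + fixed 134 = 583
{Sutton, Brent, Norris, Wirral, York}: service 431 + fixed 388 = 819
No other subset beats 576.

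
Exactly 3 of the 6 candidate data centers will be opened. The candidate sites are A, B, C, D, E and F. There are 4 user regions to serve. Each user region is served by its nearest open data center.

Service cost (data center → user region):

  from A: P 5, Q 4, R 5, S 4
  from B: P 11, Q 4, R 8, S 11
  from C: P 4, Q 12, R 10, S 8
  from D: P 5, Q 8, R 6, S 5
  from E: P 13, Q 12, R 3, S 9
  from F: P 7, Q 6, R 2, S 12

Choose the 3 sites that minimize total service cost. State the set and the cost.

With exactly 3 open, each user region uses its cheapest among the chosen.
{A, C, F}: P→C 4, Q→A 4, R→F 2, S→A 4. Service cost 14.
{A, B, F}: service cost 15
{A, C, E}: service cost 15
Among all 20 size-3 choices, {A, C, F} is lowest.

Choose A, C and F; total service cost 14.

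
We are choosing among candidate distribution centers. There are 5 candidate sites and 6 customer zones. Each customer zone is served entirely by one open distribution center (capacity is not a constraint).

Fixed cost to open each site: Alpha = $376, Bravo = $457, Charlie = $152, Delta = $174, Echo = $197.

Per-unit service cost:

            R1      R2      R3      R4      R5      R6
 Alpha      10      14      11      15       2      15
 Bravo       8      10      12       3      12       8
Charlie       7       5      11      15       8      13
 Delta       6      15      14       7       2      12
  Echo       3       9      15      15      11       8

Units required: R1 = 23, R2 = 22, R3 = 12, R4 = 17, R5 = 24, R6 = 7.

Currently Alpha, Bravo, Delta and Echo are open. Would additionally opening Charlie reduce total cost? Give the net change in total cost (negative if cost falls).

No — net change +64 (cost rises by 64).

Current service cost with {Alpha, Bravo, Delta, Echo}: 554.
Adding Charlie: each customer zone re-picks its cheapest; new service cost 466, saving 88.
Extra fixed cost: 152. Net change = 152 − 88 = 64.
(Totals: 1758 → 1822.)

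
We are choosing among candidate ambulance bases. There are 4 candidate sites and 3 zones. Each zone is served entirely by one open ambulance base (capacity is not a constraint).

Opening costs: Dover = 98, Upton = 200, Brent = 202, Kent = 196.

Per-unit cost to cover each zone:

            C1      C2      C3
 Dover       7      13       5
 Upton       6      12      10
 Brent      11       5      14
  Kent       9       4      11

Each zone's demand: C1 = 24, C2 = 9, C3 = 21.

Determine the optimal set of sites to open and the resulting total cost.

Open Dover only; minimum total cost 488.

For any fixed open set, each zone goes to its cheapest open site; total = fixed + service.
{Dover}: C1→Dover 7·24=168, C2→Dover 13·9=117, C3→Dover 5·21=105. Service 390; fixed 98; total 488.
{Dover, Kent}: C1→Dover 7·24=168, C2→Kent 4·9=36, C3→Dover 5·21=105. Service 309; fixed 294; total 603.
{Dover, Brent}: service 318 + fixed 300 = 618
{Dover, Upton, Brent, Kent}: service 285 + fixed 696 = 981
No other subset beats 488.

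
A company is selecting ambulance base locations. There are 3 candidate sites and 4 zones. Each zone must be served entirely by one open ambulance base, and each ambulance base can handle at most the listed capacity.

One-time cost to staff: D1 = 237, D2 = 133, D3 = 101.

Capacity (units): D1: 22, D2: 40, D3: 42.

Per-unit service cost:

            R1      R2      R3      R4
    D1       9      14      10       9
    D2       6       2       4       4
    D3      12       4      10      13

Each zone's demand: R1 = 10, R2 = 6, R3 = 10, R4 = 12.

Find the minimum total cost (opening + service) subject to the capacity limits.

Minimum total cost: 293

Open {D2}: R1→D2 6·10=60, R2→D2 2·6=12, R3→D2 4·10=40, R4→D2 4·12=48.
Loads: D2 carries 38/40. Service 160; fixed 133; total 293.
Next best feasible plan costs 394.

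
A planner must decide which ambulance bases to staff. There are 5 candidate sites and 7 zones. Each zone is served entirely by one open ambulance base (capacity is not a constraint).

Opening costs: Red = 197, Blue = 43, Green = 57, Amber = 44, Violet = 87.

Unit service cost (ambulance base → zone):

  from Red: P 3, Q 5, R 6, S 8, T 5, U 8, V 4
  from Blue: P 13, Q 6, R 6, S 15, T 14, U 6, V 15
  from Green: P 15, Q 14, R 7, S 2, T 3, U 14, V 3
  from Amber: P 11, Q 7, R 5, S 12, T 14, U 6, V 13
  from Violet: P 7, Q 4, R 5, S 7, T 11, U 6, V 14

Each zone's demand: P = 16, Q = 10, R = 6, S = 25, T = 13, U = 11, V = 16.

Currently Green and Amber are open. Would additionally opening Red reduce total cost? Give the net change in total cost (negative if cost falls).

No — net change +49 (cost rises by 49).

Current service cost with {Green, Amber}: 479.
Adding Red: each zone re-picks its cheapest; new service cost 331, saving 148.
Extra fixed cost: 197. Net change = 197 − 148 = 49.
(Totals: 580 → 629.)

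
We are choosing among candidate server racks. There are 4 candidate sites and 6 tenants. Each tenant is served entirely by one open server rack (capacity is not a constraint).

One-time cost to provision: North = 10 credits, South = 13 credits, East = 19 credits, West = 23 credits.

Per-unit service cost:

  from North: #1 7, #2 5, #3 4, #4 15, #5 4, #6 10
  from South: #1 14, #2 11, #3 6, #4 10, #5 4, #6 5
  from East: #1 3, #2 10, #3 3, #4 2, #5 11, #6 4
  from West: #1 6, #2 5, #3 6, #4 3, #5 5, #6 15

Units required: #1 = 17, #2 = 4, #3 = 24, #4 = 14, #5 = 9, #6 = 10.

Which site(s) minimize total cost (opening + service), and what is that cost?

For any fixed open set, each tenant goes to its cheapest open site; total = fixed + service.
{North, East}: #1→East 3·17=51, #2→North 5·4=20, #3→East 3·24=72, #4→East 2·14=28, #5→North 4·9=36, #6→East 4·10=40. Service 247; fixed 29; total 276.
{North, South, East}: service 247 + fixed 42 = 289
{East, West}: #1→East 3·17=51, #2→West 5·4=20, #3→East 3·24=72, #4→East 2·14=28, #5→West 5·9=45, #6→East 4·10=40. Service 256; fixed 42; total 298.
{North, South, East, West}: #1→East 3·17=51, #2→North 5·4=20, #3→East 3·24=72, #4→East 2·14=28, #5→North 4·9=36, #6→East 4·10=40. Service 247; fixed 65; total 312.
No other subset beats 276.

Open North and East; minimum total cost 276.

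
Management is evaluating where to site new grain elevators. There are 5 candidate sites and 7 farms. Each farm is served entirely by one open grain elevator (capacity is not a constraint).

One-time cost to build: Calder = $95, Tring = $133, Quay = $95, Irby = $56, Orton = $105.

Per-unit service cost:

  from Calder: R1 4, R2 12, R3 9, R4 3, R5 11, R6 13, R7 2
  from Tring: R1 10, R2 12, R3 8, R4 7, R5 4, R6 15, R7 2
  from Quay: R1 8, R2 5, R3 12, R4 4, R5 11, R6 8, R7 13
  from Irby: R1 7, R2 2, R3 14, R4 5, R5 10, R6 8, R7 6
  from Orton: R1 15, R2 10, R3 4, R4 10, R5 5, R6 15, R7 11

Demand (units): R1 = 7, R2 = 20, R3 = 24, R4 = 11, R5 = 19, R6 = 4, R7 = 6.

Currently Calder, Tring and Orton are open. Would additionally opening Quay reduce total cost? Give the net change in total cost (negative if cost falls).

Yes — net change −25 (cost falls by 25).

Current service cost with {Calder, Tring, Orton}: 497.
Adding Quay: each farm re-picks its cheapest; new service cost 377, saving 120.
Extra fixed cost: 95. Net change = 95 − 120 = -25.
(Totals: 830 → 805.)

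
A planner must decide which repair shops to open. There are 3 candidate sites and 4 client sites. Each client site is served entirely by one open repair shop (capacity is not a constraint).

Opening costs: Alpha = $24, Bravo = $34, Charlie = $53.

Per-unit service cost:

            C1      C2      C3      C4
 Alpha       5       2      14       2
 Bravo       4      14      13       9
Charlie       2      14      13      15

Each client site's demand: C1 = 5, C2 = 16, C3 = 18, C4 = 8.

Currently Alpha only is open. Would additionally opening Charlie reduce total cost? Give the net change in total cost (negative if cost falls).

Current service cost with {Alpha}: 325.
Adding Charlie: each client site re-picks its cheapest; new service cost 292, saving 33.
Extra fixed cost: 53. Net change = 53 − 33 = 20.
(Totals: 349 → 369.)

No — net change +20 (cost rises by 20).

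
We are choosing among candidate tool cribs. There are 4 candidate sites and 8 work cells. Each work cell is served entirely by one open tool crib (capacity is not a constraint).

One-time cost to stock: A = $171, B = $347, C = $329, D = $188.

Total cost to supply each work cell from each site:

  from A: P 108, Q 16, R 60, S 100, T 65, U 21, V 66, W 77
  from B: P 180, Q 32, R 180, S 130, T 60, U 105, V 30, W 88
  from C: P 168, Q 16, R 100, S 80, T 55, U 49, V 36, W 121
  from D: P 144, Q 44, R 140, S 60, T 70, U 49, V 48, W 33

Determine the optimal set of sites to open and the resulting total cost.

Open A only; minimum total cost 684.

For any fixed open set, each work cell goes to its cheapest open site; total = fixed + service.
{A}: P→A 108, Q→A 16, R→A 60, S→A 100, T→A 65, U→A 21, V→A 66, W→A 77. Service 513; fixed 171; total 684.
{A, D}: service 411 + fixed 359 = 770
{D}: P→D 144, Q→D 44, R→D 140, S→D 60, T→D 70, U→D 49, V→D 48, W→D 33. Service 588; fixed 188; total 776.
{A, B, C, D}: service 383 + fixed 1035 = 1418
No other subset beats 684.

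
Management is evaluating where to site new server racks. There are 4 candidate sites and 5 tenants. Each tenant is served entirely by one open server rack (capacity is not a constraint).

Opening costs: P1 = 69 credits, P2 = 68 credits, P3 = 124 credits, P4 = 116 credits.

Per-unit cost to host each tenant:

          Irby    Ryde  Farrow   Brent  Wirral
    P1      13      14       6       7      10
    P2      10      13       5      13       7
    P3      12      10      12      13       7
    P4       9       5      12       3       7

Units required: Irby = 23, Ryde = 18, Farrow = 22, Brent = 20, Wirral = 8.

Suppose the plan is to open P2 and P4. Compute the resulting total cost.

Total cost: 707

Each tenant is assigned to its cheapest site among the open ones.
{P2, P4}: Irby→P4 9·23=207, Ryde→P4 5·18=90, Farrow→P2 5·22=110, Brent→P4 3·20=60, Wirral→P2 7·8=56. Service 523; fixed 184; total 707.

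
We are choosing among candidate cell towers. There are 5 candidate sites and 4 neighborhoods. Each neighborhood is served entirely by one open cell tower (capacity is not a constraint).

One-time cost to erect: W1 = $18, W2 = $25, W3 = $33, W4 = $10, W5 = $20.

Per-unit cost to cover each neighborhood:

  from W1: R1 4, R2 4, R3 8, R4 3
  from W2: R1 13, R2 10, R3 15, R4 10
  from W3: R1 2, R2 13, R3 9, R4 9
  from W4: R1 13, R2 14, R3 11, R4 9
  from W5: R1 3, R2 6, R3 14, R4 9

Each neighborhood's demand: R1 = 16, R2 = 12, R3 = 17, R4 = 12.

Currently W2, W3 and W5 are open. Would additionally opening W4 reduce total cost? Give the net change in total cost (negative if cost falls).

Current service cost with {W2, W3, W5}: 365.
Adding W4: each neighborhood re-picks its cheapest; new service cost 365, saving 0.
Extra fixed cost: 10. Net change = 10 − 0 = 10.
(Totals: 443 → 453.)

No — net change +10 (cost rises by 10).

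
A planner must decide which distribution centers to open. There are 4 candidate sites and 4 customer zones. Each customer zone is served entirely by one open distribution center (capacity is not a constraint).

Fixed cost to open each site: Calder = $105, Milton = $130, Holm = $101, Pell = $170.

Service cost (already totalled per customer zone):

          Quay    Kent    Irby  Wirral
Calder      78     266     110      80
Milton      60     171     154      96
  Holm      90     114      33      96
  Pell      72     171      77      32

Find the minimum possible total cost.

Minimum total cost: 434

For any fixed open set, each customer zone goes to its cheapest open site; total = fixed + service.
{Holm}: Quay→Holm 90, Kent→Holm 114, Irby→Holm 33, Wirral→Holm 96. Service 333; fixed 101; total 434.
{Calder, Holm}: service 305 + fixed 206 = 511
{Holm, Pell}: service 251 + fixed 271 = 522
{Calder, Milton, Holm, Pell}: Quay→Milton 60, Kent→Holm 114, Irby→Holm 33, Wirral→Pell 32. Service 239; fixed 506; total 745.
No other subset beats 434.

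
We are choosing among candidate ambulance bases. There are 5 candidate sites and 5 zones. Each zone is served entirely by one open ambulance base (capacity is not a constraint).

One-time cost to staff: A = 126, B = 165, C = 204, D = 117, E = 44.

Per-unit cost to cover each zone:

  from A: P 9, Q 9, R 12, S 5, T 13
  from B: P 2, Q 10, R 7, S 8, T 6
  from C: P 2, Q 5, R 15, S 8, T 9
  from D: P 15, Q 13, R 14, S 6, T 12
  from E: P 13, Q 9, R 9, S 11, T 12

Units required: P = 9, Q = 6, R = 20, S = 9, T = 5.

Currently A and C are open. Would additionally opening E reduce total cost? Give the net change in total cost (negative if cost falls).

Yes — net change −16 (cost falls by 16).

Current service cost with {A, C}: 378.
Adding E: each zone re-picks its cheapest; new service cost 318, saving 60.
Extra fixed cost: 44. Net change = 44 − 60 = -16.
(Totals: 708 → 692.)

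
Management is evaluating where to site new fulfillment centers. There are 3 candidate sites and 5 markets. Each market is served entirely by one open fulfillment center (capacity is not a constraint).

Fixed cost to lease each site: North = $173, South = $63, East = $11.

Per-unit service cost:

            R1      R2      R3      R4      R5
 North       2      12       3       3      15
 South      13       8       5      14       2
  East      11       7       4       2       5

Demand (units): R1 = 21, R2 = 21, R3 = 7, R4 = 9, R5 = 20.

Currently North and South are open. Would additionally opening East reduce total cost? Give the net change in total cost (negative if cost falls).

Current service cost with {North, South}: 298.
Adding East: each market re-picks its cheapest; new service cost 268, saving 30.
Extra fixed cost: 11. Net change = 11 − 30 = -19.
(Totals: 534 → 515.)

Yes — net change −19 (cost falls by 19).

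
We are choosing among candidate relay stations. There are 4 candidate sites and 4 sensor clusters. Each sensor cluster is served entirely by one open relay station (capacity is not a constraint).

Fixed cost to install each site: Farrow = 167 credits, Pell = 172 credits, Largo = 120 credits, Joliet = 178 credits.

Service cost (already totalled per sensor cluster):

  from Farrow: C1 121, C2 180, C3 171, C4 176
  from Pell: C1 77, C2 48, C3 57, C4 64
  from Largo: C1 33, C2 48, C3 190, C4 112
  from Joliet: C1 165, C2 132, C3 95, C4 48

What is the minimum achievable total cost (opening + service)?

For any fixed open set, each sensor cluster goes to its cheapest open site; total = fixed + service.
{Pell}: C1→Pell 77, C2→Pell 48, C3→Pell 57, C4→Pell 64. Service 246; fixed 172; total 418.
{Pell, Largo}: service 202 + fixed 292 = 494
{Largo}: C1→Largo 33, C2→Largo 48, C3→Largo 190, C4→Largo 112. Service 383; fixed 120; total 503.
{Farrow, Pell, Largo, Joliet}: service 186 + fixed 637 = 823
No other subset beats 418.

Minimum total cost: 418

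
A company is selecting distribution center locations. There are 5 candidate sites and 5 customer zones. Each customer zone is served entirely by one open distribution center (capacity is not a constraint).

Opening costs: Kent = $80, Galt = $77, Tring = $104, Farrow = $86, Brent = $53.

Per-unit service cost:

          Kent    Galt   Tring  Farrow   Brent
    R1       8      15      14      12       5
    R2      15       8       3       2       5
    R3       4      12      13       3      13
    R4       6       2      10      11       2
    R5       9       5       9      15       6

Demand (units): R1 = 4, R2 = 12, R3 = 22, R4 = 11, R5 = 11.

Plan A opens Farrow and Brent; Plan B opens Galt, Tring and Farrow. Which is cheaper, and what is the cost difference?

Plan A is cheaper by 145.

Plan A: {Farrow, Brent}: R1→Brent 5·4=20, R2→Farrow 2·12=24, R3→Farrow 3·22=66, R4→Brent 2·11=22, R5→Brent 6·11=66. Service 198; fixed 139; total 337.
Plan B: {Galt, Tring, Farrow}: R1→Farrow 12·4=48, R2→Farrow 2·12=24, R3→Farrow 3·22=66, R4→Galt 2·11=22, R5→Galt 5·11=55. Service 215; fixed 267; total 482.
Difference: |337 − 482| = 145.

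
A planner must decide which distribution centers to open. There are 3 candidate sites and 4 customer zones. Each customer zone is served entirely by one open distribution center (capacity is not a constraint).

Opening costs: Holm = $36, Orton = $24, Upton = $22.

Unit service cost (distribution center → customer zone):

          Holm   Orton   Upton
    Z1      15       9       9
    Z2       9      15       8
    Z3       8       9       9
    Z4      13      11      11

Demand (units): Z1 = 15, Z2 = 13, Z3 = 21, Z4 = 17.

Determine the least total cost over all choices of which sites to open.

Minimum total cost: 637

For any fixed open set, each customer zone goes to its cheapest open site; total = fixed + service.
{Upton}: Z1→Upton 9·15=135, Z2→Upton 8·13=104, Z3→Upton 9·21=189, Z4→Upton 11·17=187. Service 615; fixed 22; total 637.
{Holm, Upton}: Z1→Upton 9·15=135, Z2→Upton 8·13=104, Z3→Holm 8·21=168, Z4→Upton 11·17=187. Service 594; fixed 58; total 652.
{Orton, Upton}: service 615 + fixed 46 = 661
{Holm, Orton, Upton}: service 594 + fixed 82 = 676
(All 7 nonempty subsets were checked; Upton only is lowest.)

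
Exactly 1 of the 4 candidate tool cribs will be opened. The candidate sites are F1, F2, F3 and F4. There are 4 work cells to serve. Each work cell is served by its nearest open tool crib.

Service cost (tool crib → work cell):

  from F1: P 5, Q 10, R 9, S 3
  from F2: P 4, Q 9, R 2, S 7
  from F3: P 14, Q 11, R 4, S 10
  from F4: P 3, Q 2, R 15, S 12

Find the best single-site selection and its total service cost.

With exactly 1 open, each work cell uses its cheapest among the chosen.
{F2}: P→F2 4, Q→F2 9, R→F2 2, S→F2 7. Service cost 22.
{F1}: service cost 27
{F4}: service cost 32
Among all 4 size-1 choices, {F2} is lowest.

Choose F2 only; total service cost 22.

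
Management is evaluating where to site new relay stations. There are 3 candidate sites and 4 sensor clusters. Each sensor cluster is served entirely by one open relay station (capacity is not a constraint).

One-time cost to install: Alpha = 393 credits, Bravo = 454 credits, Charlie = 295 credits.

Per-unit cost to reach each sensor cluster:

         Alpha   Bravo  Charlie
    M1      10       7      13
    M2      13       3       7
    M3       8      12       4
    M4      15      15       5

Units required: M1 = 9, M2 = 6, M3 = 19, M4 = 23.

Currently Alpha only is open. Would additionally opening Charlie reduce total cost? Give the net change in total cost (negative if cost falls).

Current service cost with {Alpha}: 665.
Adding Charlie: each sensor cluster re-picks its cheapest; new service cost 323, saving 342.
Extra fixed cost: 295. Net change = 295 − 342 = -47.
(Totals: 1058 → 1011.)

Yes — net change −47 (cost falls by 47).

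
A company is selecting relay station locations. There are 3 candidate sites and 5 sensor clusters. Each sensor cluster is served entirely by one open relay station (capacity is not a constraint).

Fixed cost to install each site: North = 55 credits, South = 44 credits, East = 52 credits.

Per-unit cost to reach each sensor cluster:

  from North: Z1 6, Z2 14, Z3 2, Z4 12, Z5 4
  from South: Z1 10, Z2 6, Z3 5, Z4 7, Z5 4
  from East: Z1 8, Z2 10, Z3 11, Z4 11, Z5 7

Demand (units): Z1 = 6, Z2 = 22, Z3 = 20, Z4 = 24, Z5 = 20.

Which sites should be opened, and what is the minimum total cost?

Open North and South; minimum total cost 555.

For any fixed open set, each sensor cluster goes to its cheapest open site; total = fixed + service.
{North, South}: Z1→North 6·6=36, Z2→South 6·22=132, Z3→North 2·20=40, Z4→South 7·24=168, Z5→North 4·20=80. Service 456; fixed 99; total 555.
{South}: Z1→South 10·6=60, Z2→South 6·22=132, Z3→South 5·20=100, Z4→South 7·24=168, Z5→South 4·20=80. Service 540; fixed 44; total 584.
{North, South, East}: Z1→North 6·6=36, Z2→South 6·22=132, Z3→North 2·20=40, Z4→South 7·24=168, Z5→North 4·20=80. Service 456; fixed 151; total 607.
No other subset beats 555.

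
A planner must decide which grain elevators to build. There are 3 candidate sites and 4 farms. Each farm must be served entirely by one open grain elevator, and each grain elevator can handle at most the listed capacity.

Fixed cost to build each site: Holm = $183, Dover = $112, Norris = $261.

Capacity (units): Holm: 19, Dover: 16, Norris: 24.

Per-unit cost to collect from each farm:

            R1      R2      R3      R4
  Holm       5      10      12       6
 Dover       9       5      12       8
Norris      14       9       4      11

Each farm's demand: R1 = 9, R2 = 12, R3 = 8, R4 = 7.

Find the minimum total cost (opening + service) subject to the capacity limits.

Minimum total cost: 650

Open {Dover, Norris}: R1→Dover 9·9=81, R2→Norris 9·12=108, R3→Norris 4·8=32, R4→Dover 8·7=56.
Loads: Dover carries 16/16, Norris carries 20/24. Service 277; fixed 373; total 650.
Next best feasible plan costs 668.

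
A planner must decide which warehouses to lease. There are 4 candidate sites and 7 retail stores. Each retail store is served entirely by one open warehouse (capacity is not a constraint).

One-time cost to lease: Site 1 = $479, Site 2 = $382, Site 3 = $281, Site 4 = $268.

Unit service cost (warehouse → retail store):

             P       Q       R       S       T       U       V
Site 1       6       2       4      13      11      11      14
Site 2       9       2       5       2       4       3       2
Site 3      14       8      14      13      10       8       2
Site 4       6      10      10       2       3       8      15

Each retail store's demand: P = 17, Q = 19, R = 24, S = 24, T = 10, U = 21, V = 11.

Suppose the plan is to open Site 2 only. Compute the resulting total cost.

Total cost: 866

Each retail store is assigned to its cheapest site among the open ones.
{Site 2}: P→Site 2 9·17=153, Q→Site 2 2·19=38, R→Site 2 5·24=120, S→Site 2 2·24=48, T→Site 2 4·10=40, U→Site 2 3·21=63, V→Site 2 2·11=22. Service 484; fixed 382; total 866.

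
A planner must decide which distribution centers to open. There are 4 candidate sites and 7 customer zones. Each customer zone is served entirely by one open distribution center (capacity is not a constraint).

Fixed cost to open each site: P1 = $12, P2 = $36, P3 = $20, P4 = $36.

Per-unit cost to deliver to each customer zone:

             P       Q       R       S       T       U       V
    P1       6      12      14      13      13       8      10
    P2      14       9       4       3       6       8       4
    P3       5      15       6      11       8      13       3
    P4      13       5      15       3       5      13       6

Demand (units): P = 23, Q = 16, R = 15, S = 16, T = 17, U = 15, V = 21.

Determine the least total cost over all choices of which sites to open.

Minimum total cost: 663

For any fixed open set, each customer zone goes to its cheapest open site; total = fixed + service.
{P2, P3, P4}: P→P3 5·23=115, Q→P4 5·16=80, R→P2 4·15=60, S→P2 3·16=48, T→P4 5·17=85, U→P2 8·15=120, V→P3 3·21=63. Service 571; fixed 92; total 663.
{P1, P3, P4}: P→P3 5·23=115, Q→P4 5·16=80, R→P3 6·15=90, S→P4 3·16=48, T→P4 5·17=85, U→P1 8·15=120, V→P3 3·21=63. Service 601; fixed 68; total 669.
{P1, P2, P3, P4}: service 571 + fixed 104 = 675
{P1}: service 1299 + fixed 12 = 1311
No other subset beats 663.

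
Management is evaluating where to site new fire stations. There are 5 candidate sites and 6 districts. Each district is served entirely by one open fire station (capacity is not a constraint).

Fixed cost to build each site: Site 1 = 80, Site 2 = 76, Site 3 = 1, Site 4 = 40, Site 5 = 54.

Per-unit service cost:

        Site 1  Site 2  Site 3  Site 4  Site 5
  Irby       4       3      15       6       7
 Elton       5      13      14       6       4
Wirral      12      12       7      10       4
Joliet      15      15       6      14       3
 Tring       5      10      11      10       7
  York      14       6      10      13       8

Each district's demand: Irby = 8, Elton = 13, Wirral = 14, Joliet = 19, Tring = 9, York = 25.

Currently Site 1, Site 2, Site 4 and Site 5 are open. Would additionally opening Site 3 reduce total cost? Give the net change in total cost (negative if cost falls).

No — net change +1 (cost rises by 1).

Current service cost with {Site 1, Site 2, Site 4, Site 5}: 384.
Adding Site 3: each district re-picks its cheapest; new service cost 384, saving 0.
Extra fixed cost: 1. Net change = 1 − 0 = 1.
(Totals: 634 → 635.)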